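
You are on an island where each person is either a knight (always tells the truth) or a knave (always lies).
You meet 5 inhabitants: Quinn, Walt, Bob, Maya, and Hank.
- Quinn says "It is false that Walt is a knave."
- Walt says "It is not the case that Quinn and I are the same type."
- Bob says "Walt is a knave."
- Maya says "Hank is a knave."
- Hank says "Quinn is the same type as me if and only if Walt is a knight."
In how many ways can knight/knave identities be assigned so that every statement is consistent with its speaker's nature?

2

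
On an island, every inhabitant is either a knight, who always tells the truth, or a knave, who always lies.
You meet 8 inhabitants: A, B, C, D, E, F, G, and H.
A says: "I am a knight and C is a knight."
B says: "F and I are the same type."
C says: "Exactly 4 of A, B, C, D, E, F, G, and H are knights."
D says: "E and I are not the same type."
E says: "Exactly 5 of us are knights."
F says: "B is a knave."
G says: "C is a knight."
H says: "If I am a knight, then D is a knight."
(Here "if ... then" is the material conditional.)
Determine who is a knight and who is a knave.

A is a knave; "I am a knight and C is a knight" is false, as required.
As a knave, B's statement "F and I are the same type" should be false; it is.
As a knave, C's statement "exactly 4 of A, B, C, D, E, F, G, and H are knights" should be false; it is.
D is a knight; "E and I are not the same type" is true, as required.
E (knave): "exactly 5 of us are knights" — false. ✓
F (knight): "B is a knave" — true. ✓
As a knave, G's statement "C is a knight" should be false; it is.
H is a knight; "if I am a knight, then D is a knight" is true, as required.

A is a knave, B is a knave, C is a knave, D is a knight, E is a knave, F is a knight, G is a knave, and H is a knight.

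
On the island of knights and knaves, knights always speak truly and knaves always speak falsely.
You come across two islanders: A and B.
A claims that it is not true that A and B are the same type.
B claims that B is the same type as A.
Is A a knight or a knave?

A is a knight.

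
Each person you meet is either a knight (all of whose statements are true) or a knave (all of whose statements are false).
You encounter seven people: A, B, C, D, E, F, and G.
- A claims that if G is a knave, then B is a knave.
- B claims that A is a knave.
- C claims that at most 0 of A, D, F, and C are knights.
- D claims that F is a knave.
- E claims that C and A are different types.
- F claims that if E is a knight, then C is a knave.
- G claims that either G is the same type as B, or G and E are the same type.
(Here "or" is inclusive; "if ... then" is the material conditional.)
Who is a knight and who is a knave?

A is a knight, B is a knave, C is a knave, D is a knave, E is a knight, F is a knight, and G is a knight.

A (knight): "if G is a knave, then B is a knave" — true. ✓
B is a knave, and the claim "A is a knave" is indeed false.
C is a knave, and the claim "at most 0 of A, D, F, and C are knights" is indeed false.
D is a knave; "F is a knave" is false, as required.
E is a knight, so "C and A are different types" must be true — and it is.
F is a knight, so "if E is a knight, then C is a knave" must be true — and it is.
G (knight): "either G is the same type as B, or G and E are the same type" — true. ✓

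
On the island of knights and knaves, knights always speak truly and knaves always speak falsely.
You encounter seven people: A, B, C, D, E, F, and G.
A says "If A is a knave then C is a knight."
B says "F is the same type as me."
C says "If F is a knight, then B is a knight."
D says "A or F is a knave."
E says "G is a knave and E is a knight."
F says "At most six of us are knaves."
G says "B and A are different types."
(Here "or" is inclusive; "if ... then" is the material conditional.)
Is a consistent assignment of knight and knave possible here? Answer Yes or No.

Yes

One consistent assignment: A=knight, B=knight, C=knight, D=knave, E=knight, F=knight, G=knave.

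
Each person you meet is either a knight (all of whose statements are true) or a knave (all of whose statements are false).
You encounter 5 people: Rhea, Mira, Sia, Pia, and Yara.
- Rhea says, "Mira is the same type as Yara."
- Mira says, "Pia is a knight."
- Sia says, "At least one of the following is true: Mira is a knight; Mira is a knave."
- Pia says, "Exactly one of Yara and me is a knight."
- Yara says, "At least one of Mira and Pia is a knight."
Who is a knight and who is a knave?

Knights: Rhea and Sia. Knaves: Mira, Pia, and Yara.

Rhea is a knight, so "Mira is the same type as Yara" must be true — and it is.
Since Mira is a knave, "Pia is a knight" needs to be false, which holds.
Sia is a knight, so "at least one of the following is true: Mira is a knight; Mira is a knave" must be true — and it is.
As a knave, Pia's statement "exactly one of Yara and me is a knight" should be false; it is.
Yara is a knave, so "at least one of Mira and Pia is a knight" must be false — and it is.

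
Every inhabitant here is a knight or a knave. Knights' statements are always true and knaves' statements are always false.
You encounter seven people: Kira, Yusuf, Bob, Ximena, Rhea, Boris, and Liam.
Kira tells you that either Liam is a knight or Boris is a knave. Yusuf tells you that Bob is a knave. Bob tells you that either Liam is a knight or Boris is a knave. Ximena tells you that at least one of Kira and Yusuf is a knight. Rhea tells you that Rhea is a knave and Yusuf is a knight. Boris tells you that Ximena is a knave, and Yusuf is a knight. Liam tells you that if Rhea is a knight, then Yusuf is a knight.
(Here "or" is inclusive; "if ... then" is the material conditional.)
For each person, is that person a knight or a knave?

As a knight, Kira's statement "either Liam is a knight or Boris is a knave" should be true; it is.
Since Yusuf is a knave, "Bob is a knave" needs to be false, which holds.
Since Bob is a knight, "either Liam is a knight or Boris is a knave" needs to be true, which holds.
Ximena is a knight, so "at least one of Kira and Yusuf is a knight" must be true — and it is.
Rhea is a knave, so "Rhea is a knave and Yusuf is a knight" must be false — and it is.
Boris is a knave; "Ximena is a knave, and Yusuf is a knight" is false, as required.
Liam (knight): "if Rhea is a knight, then Yusuf is a knight" — true. ✓

Kira is a knight, Yusuf is a knave, Bob is a knight, Ximena is a knight, Rhea is a knave, Boris is a knave, and Liam is a knight.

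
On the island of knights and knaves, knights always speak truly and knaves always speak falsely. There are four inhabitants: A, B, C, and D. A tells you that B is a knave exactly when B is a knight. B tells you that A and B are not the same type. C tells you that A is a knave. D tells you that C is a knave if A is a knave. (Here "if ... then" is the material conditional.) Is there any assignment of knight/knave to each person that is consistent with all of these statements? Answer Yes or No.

One consistent assignment: A=knave, B=knight, C=knight, D=knave.

Yes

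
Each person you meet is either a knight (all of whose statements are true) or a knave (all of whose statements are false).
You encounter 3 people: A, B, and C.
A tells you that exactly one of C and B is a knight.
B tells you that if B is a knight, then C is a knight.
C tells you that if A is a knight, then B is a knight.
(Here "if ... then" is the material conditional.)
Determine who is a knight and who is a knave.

A is a knave, B is a knight, and C is a knight.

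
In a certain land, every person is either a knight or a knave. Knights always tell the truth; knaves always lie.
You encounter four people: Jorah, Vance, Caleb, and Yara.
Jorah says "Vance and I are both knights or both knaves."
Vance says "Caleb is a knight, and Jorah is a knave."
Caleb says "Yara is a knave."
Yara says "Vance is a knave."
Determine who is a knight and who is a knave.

Suppose Jorah is a knight. Then Jorah's statement "Vance and I are both knights or both knaves" would have to be true. Checking the 8 ways to assign the others, none is consistent with every speaker.
(For instance, with Vance=knight, Caleb=knight, Yara=knave, Vance's claim "Caleb is a knight, and Jorah is a knave" comes out false where it would need to be true.)
So Jorah must be a knave, making "Vance and I are both knights or both knaves" false. Taking Jorah=knave, Vance=knight, Caleb=knight, Yara=knave, each remaining statement checks out:
  Vance (knight): "Caleb is a knight, and Jorah is a knave" — true. ✓
  Caleb (knight): "Yara is a knave" — true. ✓
  Yara (knave): "Vance is a knave" — false. ✓
This is the unique consistent assignment.

Jorah is a knave, Vance is a knight, Caleb is a knight, and Yara is a knave.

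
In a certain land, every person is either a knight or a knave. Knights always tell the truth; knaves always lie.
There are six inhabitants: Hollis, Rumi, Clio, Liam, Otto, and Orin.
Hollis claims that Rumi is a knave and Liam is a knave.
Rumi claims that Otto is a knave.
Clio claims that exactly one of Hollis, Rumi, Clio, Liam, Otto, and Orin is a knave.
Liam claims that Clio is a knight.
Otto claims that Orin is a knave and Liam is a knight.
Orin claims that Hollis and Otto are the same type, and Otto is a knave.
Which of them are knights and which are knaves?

Hollis is a knave, so "Rumi is a knave and Liam is a knave" must be false — and it is.
Rumi is a knight, and the claim "Otto is a knave" is indeed true.
Clio is a knave, so "exactly one of Hollis, Rumi, Clio, Liam, Otto, and Orin is a knave" must be false — and it is.
Liam is a knave; "Clio is a knight" is false, as required.
Otto is a knave, so "Orin is a knave and Liam is a knight" must be false — and it is.
Orin is a knight, and the claim "Hollis and Otto are the same type, and Otto is a knave" is indeed true.

Hollis is a knave, Rumi is a knight, Clio is a knave, Liam is a knave, Otto is a knave, and Orin is a knight.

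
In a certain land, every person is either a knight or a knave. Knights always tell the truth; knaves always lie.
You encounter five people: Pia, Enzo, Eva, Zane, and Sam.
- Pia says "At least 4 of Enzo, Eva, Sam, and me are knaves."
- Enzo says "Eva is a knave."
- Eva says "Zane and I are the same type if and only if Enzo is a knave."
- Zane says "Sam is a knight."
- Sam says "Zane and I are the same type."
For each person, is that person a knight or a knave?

Knights: Eva, Zane, and Sam. Knaves: Pia and Enzo.

Pia is a knave; "at least 4 of Enzo, Eva, Sam, and me are knaves" is false, as required.
Enzo (knave): "Eva is a knave" — false. ✓
Eva is a knight, so "Zane and I are the same type if and only if Enzo is a knave" must be true — and it is.
Zane is a knight; "Sam is a knight" is true, as required.
Sam is a knight, and the claim "Zane and I are the same type" is indeed true.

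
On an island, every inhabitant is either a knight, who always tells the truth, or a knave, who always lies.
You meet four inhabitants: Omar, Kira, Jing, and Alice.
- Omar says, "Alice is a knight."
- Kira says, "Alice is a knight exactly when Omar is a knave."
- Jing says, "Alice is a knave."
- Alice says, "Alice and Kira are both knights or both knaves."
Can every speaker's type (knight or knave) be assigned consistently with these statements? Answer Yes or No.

No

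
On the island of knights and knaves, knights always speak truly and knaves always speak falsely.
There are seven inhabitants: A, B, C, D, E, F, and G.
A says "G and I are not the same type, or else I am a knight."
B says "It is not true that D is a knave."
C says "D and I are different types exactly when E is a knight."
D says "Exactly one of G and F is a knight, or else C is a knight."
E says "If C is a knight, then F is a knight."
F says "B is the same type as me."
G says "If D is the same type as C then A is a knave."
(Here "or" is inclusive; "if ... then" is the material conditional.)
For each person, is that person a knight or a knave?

Knights: A, B, C, and D. Knaves: E, F, and G.

A (knight): "G and I are not the same type, or else I am a knight" — True. ✓
B is a knight, and the claim "it is not true that D is a knave" is indeed True.
C is a knight, and the claim "D and I are different types exactly when E is a knight" is indeed True.
D is a knight; "exactly one of G and F is a knight, or else C is a knight" is True, as required.
Since E is a knave, "if C is a knight, then F is a knight" needs to be False, which holds.
Since F is a knave, "B is the same type as me" needs to be False, which holds.
As a knave, G's statement "if D is the same type as C then A is a knave" should be False; it is.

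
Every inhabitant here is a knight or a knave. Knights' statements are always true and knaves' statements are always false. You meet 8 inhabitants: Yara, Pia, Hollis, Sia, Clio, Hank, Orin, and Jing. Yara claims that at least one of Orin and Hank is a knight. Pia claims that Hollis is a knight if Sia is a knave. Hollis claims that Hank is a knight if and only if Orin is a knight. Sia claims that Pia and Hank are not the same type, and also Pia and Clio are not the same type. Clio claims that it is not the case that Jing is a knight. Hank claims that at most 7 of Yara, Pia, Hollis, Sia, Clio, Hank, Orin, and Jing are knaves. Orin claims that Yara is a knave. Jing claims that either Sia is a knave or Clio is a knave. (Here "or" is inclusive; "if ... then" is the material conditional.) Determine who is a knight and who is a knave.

As a knight, Yara's statement "at least one of Orin and Hank is a knight" should be True; it is.
Pia (knave): "Hollis is a knight if Sia is a knave" — False. ✓
Hollis is a knave; "Hank is a knight if and only if Orin is a knight" is False, as required.
Sia is a knave, and the claim "Pia and Hank are not the same type, and also Pia and Clio are not the same type" is indeed False.
Clio (knave): "it is not the case that Jing is a knight" — False. ✓
Hank is a knight; "at most 7 of Yara, Pia, Hollis, Sia, Clio, Hank, Orin, and Jing are knaves" is True, as required.
As a knave, Orin's statement "Yara is a knave" should be False; it is.
Jing is a knight, and the claim "either Sia is a knave or Clio is a knave" is indeed True.

Knights: Yara, Hank, and Jing. Knaves: Pia, Hollis, Sia, Clio, and Orin.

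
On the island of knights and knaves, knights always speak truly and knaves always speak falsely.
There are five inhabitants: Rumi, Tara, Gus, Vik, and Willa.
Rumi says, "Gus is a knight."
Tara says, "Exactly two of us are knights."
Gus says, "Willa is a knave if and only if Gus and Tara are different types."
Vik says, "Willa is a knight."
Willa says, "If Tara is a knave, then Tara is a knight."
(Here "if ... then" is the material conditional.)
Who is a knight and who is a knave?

As a knave, Rumi's statement "Gus is a knight" should be false; it is.
Tara is a knave, so "exactly two of us are knights" must be false — and it is.
As a knave, Gus's statement "Willa is a knave if and only if Gus and Tara are different types" should be false; it is.
Since Vik is a knave, "Willa is a knight" needs to be false, which holds.
Since Willa is a knave, "if Tara is a knave, then Tara is a knight" needs to be false, which holds.

Rumi is a knave, Tara is a knave, Gus is a knave, Vik is a knave, and Willa is a knave.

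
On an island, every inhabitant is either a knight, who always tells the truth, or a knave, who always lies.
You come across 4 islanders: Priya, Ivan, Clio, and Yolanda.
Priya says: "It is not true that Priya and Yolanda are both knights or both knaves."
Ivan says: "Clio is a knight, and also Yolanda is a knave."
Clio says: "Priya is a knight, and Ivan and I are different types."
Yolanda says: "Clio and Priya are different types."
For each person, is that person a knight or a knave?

Priya is a knave, Ivan is a knave, Clio is a knave, and Yolanda is a knave.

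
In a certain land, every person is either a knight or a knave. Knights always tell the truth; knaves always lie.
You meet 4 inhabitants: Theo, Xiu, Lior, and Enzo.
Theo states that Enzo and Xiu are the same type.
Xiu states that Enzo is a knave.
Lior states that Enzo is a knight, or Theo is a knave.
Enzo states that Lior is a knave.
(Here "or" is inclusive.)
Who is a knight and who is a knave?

Knights: Xiu and Lior. Knaves: Theo and Enzo.

Suppose Theo is a knight. Then Theo's statement "Enzo and Xiu are the same type" would have to be true. Checking the 8 ways to assign the others, none is consistent with every speaker.
(For instance, with Xiu=knight, Lior=knight, Enzo=knave, Theo's claim "Enzo and Xiu are the same type" comes out false where it would need to be true.)
So Theo must be a knave, making "Enzo and Xiu are the same type" false. Taking Theo=knave, Xiu=knight, Lior=knight, Enzo=knave, each remaining statement checks out:
  Xiu (knight): "Enzo is a knave" — true. ✓
  Lior (knight): "Enzo is a knight, or Theo is a knave" — true. ✓
  Enzo (knave): "Lior is a knave" — false. ✓
This is the unique consistent assignment.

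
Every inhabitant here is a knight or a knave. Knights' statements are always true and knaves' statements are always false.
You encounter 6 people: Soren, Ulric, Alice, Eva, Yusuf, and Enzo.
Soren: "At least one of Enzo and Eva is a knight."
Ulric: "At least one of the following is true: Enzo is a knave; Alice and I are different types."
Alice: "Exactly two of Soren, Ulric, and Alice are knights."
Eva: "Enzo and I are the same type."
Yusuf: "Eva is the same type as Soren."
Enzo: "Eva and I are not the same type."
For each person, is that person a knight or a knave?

Knights: Soren and Enzo. Knaves: Ulric, Alice, Eva, and Yusuf.

Soren is a knight, so "at least one of Enzo and Eva is a knight" must be true — and it is.
Ulric is a knave, so "at least one of the following is true: Enzo is a knave; Alice and I are different types" must be False — and it is.
Alice is a knave, and the claim "exactly two of Soren, Ulric, and Alice are knights" is indeed False.
As a knave, Eva's statement "Enzo and I are the same type" should be False; it is.
As a knave, Yusuf's statement "Eva is the same type as Soren" should be False; it is.
As a knight, Enzo's statement "Eva and I are not the same type" should be true; it is.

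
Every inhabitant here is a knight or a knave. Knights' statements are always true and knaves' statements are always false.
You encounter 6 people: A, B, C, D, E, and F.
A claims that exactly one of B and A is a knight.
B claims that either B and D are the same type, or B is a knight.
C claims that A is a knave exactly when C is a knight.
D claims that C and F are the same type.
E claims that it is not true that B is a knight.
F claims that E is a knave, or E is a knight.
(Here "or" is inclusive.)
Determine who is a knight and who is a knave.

A is a knave, B is a knave, C is a knight, D is a knight, E is a knight, and F is a knight.

Since A is a knave, "exactly one of B and A is a knight" needs to be False, which holds.
B is a knave; "either B and D are the same type, or B is a knight" is False, as required.
C (knight): "A is a knave exactly when C is a knight" — true. ✓
As a knight, D's statement "C and F are the same type" should be true; it is.
Since E is a knight, "it is not true that B is a knight" needs to be true, which holds.
Since F is a knight, "E is a knave, or E is a knight" needs to be true, which holds.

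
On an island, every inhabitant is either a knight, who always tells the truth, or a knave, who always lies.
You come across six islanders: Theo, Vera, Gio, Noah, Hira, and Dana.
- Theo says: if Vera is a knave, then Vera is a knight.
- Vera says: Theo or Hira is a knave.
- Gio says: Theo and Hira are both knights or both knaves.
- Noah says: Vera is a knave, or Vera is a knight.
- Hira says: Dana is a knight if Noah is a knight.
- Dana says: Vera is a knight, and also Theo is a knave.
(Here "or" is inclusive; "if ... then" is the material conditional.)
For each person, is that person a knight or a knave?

Theo is a knight, Vera is a knight, Gio is a knave, Noah is a knight, Hira is a knave, and Dana is a knave.

Theo is a knight; "if Vera is a knave, then Vera is a knight" is True, as required.
Since Vera is a knight, "Theo or Hira is a knave" needs to be True, which holds.
Gio is a knave; "Theo and Hira are both knights or both knaves" is False, as required.
Noah (knight): "Vera is a knave, or Vera is a knight" — True. ✓
As a knave, Hira's statement "Dana is a knight if Noah is a knight" should be False; it is.
Dana is a knave; "Vera is a knight, and also Theo is a knave" is False, as required.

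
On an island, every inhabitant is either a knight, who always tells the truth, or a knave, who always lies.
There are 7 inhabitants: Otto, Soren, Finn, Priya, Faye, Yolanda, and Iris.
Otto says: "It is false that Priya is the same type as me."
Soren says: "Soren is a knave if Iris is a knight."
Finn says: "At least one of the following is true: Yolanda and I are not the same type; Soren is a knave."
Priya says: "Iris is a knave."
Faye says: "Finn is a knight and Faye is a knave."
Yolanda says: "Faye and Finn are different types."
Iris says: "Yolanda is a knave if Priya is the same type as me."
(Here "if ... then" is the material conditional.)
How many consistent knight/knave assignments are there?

0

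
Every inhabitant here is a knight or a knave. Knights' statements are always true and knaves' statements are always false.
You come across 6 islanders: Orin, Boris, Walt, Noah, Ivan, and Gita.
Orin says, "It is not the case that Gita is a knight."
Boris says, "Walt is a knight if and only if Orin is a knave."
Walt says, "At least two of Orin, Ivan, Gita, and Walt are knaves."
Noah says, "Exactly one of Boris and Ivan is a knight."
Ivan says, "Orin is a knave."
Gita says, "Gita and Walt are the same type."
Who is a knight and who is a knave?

Orin is a knight, Boris is a knave, Walt is a knight, Noah is a knave, Ivan is a knave, and Gita is a knave.

Orin is a knight; "it is not the case that Gita is a knight" is True, as required.
Boris (knave): "Walt is a knight if and only if Orin is a knave" — False. ✓
As a knight, Walt's statement "at least two of Orin, Ivan, Gita, and Walt are knaves" should be True; it is.
Since Noah is a knave, "exactly one of Boris and Ivan is a knight" needs to be False, which holds.
Ivan is a knave, and the claim "Orin is a knave" is indeed False.
Gita (knave): "Gita and Walt are the same type" — False. ✓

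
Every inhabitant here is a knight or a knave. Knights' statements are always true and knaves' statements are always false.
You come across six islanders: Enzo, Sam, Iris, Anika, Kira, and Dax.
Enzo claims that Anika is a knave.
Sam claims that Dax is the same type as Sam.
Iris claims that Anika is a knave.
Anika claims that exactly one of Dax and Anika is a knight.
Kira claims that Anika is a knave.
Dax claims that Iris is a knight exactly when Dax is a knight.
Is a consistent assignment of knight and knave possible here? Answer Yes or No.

No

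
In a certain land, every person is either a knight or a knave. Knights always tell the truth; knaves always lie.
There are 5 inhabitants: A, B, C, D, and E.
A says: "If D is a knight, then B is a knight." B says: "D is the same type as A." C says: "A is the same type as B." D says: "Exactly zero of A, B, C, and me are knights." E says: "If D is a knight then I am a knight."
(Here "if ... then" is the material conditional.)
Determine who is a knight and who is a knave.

A is a knight, B is a knave, C is a knave, D is a knave, and E is a knight.

Suppose A is a knave. Then A's statement "if D is a knight, then B is a knight" would have to be false. Checking the 16 ways to assign the others, none is consistent with every speaker.
(For instance, with B=knave, C=knave, D=knave, E=knight, A's claim "if D is a knight, then B is a knight" comes out true where it would need to be false.)
So A must be a knight, making "if D is a knight, then B is a knight" true. Taking A=knight, B=knave, C=knave, D=knave, E=knight, each remaining statement checks out:
  B (knave): "D is the same type as A" — false. ✓
  C (knave): "A is the same type as B" — false. ✓
  D (knave): "exactly zero of A, B, C, and me are knights" — false. ✓
  E (knight): "if D is a knight then I am a knight" — true. ✓
This is the unique consistent assignment.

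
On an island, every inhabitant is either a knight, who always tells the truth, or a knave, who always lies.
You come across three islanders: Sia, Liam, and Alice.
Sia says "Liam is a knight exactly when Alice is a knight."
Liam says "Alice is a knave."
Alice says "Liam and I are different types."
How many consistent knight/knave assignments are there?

1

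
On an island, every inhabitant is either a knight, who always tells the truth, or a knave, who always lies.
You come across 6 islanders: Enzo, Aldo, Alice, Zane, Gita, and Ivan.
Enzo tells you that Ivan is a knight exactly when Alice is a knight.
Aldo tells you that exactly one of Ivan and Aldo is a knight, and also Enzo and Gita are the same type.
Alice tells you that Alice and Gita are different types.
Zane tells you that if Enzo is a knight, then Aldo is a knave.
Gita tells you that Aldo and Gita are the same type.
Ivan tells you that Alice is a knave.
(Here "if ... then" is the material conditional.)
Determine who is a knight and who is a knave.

Enzo is a knave, Aldo is a knight, Alice is a knight, Zane is a knight, Gita is a knave, and Ivan is a knave.

As a knave, Enzo's statement "Ivan is a knight exactly when Alice is a knight" should be false; it is.
Aldo is a knight, so "exactly one of Ivan and Aldo is a knight, and also Enzo and Gita are the same type" must be true — and it is.
Alice is a knight, so "Alice and Gita are different types" must be true — and it is.
Zane is a knight; "if Enzo is a knight, then Aldo is a knave" is true, as required.
As a knave, Gita's statement "Aldo and Gita are the same type" should be false; it is.
Ivan is a knave, so "Alice is a knave" must be false — and it is.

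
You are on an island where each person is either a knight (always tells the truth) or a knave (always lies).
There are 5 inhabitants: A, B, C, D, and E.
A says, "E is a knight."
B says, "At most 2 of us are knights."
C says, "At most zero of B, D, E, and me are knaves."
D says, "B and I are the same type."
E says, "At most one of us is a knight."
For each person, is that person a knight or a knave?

Knights: B and D. Knaves: A, C, and E.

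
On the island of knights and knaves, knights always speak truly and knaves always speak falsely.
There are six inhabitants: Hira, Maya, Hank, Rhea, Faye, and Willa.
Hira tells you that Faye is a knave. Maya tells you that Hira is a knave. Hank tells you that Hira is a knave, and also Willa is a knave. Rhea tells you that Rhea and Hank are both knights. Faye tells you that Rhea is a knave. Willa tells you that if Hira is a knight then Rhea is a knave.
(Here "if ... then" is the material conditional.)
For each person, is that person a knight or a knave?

As a knave, Hira's statement "Faye is a knave" should be false; it is.
As a knight, Maya's statement "Hira is a knave" should be True; it is.
As a knave, Hank's statement "Hira is a knave, and also Willa is a knave" should be false; it is.
Rhea (knave): "Rhea and Hank are both knights" — false. ✓
Faye is a knight, and the claim "Rhea is a knave" is indeed True.
Willa is a knight; "if Hira is a knight then Rhea is a knave" is True, as required.

Knights: Maya, Faye, and Willa. Knaves: Hira, Hank, and Rhea.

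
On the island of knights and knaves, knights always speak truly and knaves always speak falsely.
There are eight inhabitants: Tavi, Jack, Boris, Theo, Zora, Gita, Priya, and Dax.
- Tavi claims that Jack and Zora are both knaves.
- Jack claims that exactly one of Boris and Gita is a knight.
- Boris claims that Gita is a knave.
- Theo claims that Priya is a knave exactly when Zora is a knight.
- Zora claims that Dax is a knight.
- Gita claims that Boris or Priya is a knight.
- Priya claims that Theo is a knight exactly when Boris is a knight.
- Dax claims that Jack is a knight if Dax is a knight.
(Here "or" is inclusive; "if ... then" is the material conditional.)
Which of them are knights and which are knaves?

Tavi is a knave, Jack is a knight, Boris is a knave, Theo is a knave, Zora is a knight, Gita is a knight, Priya is a knight, and Dax is a knight.

Since Tavi is a knave, "Jack and Zora are both knaves" needs to be False, which holds.
Jack is a knight, so "exactly one of Boris and Gita is a knight" must be True — and it is.
Boris is a knave, so "Gita is a knave" must be False — and it is.
Theo is a knave; "Priya is a knave exactly when Zora is a knight" is False, as required.
Zora (knight): "Dax is a knight" — True. ✓
Gita is a knight, and the claim "Boris or Priya is a knight" is indeed True.
Priya is a knight; "Theo is a knight exactly when Boris is a knight" is True, as required.
As a knight, Dax's statement "Jack is a knight if Dax is a knight" should be True; it is.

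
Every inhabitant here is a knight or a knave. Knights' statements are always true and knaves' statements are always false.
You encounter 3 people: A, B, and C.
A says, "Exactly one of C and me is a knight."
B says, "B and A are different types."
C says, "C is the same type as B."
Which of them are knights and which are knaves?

A is a knave, B is a knight, and C is a knave.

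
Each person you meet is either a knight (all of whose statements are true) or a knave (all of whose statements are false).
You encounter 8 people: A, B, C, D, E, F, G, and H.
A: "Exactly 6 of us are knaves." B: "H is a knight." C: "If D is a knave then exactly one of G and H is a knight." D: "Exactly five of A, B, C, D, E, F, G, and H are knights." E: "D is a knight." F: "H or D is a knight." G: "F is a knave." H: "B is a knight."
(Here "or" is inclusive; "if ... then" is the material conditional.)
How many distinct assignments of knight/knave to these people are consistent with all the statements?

1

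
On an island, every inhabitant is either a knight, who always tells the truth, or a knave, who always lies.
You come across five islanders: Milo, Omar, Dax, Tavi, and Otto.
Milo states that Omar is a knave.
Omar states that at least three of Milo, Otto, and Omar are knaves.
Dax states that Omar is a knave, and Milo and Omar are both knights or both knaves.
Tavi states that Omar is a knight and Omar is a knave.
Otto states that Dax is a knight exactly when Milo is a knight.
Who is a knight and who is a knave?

Knights: Milo. Knaves: Omar, Dax, Tavi, and Otto.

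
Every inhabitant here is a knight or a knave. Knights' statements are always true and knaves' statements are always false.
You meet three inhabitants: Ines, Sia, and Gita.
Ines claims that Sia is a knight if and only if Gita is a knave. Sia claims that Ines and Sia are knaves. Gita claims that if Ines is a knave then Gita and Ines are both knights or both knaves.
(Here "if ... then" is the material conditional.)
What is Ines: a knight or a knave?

Ines is a knight.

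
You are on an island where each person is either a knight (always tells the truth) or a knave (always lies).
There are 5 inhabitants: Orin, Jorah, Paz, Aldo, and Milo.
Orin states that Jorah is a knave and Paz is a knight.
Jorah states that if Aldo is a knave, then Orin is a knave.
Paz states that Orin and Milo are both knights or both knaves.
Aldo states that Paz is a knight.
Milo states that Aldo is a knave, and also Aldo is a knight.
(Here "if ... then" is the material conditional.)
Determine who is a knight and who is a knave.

Knights: Jorah, Paz, and Aldo. Knaves: Orin and Milo.

Orin is a knave; "Jorah is a knave and Paz is a knight" is False, as required.
Jorah is a knight, and the claim "if Aldo is a knave, then Orin is a knave" is indeed true.
Paz is a knight, and the claim "Orin and Milo are both knights or both knaves" is indeed true.
As a knight, Aldo's statement "Paz is a knight" should be true; it is.
Since Milo is a knave, "Aldo is a knave, and also Aldo is a knight" needs to be False, which holds.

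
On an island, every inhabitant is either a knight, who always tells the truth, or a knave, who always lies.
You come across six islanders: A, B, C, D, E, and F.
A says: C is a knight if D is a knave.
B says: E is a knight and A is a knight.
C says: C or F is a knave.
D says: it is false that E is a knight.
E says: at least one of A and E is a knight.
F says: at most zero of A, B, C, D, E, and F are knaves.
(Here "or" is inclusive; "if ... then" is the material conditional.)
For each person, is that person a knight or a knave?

A (knight): "C is a knight if D is a knave" — true. ✓
B is a knight, and the claim "E is a knight and A is a knight" is indeed true.
As a knight, C's statement "C or F is a knave" should be true; it is.
Since D is a knave, "it is false that E is a knight" needs to be False, which holds.
E (knight): "at least one of A and E is a knight" — true. ✓
Since F is a knave, "at most zero of A, B, C, D, E, and F are knaves" needs to be False, which holds.

A is a knight, B is a knight, C is a knight, D is a knave, E is a knight, and F is a knave.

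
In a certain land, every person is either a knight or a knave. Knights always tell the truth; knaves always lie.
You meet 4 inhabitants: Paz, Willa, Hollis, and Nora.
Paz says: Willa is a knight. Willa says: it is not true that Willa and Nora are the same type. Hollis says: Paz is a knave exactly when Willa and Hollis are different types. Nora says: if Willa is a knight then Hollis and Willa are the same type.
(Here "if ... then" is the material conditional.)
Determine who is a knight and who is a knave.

Knights: Paz and Willa. Knaves: Hollis and Nora.

Paz is a knight, and the claim "Willa is a knight" is indeed true.
As a knight, Willa's statement "it is not true that Willa and Nora are the same type" should be true; it is.
Hollis is a knave, so "Paz is a knave exactly when Willa and Hollis are different types" must be false — and it is.
Nora is a knave, and the claim "if Willa is a knight then Hollis and Willa are the same type" is indeed false.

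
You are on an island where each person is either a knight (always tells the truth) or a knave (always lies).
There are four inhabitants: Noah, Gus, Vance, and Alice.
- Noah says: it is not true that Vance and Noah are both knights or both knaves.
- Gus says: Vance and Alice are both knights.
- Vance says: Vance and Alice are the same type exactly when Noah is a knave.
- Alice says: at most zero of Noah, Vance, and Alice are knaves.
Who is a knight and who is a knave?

Noah is a knight, Gus is a knave, Vance is a knave, and Alice is a knave.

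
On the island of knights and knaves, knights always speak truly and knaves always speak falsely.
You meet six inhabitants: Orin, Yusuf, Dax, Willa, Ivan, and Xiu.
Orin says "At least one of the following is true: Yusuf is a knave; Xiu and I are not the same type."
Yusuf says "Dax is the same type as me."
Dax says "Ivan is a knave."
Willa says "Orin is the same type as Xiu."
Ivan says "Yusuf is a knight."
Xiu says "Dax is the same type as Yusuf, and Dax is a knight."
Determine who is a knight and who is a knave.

Knights: Orin and Dax. Knaves: Yusuf, Willa, Ivan, and Xiu.

Orin is a knight, so "at least one of the following is true: Yusuf is a knave; Xiu and I are not the same type" must be true — and it is.
Since Yusuf is a knave, "Dax is the same type as me" needs to be False, which holds.
Dax is a knight, and the claim "Ivan is a knave" is indeed true.
As a knave, Willa's statement "Orin is the same type as Xiu" should be False; it is.
Ivan is a knave, so "Yusuf is a knight" must be False — and it is.
Xiu (knave): "Dax is the same type as Yusuf, and Dax is a knight" — False. ✓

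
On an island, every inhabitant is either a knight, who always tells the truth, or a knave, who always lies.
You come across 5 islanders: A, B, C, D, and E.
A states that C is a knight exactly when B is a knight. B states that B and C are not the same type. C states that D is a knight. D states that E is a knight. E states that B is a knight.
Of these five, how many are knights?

1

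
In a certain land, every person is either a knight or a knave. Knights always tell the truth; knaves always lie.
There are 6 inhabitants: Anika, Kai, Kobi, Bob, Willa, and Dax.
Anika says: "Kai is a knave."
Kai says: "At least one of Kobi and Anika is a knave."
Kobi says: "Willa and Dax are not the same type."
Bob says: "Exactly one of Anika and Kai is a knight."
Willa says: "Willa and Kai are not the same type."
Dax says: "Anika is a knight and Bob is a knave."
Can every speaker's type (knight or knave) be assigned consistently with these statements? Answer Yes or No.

Yes

One consistent assignment: Anika=knight, Kai=knave, Kobi=knight, Bob=knight, Willa=knight, Dax=knave.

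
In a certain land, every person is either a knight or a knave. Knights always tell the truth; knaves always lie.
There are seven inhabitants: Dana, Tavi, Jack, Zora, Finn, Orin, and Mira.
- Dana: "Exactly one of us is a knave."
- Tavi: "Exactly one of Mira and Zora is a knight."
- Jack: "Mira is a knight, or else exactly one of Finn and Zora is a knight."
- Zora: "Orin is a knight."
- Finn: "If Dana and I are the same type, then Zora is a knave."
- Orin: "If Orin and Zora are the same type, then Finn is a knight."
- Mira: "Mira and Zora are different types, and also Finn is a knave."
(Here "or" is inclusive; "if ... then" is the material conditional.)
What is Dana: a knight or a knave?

Dana is a knave.

Consistent assignments: {Dana=knave, Tavi=knight, Jack=knave, Zora=knight, Finn=knight, Orin=knight, Mira=knave}
In every consistent assignment, Dana is a knave.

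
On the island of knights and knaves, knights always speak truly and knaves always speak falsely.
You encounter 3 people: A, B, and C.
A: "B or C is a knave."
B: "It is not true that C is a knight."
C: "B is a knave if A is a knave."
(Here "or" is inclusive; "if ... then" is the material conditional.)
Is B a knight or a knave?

Consistent assignments: {A=knight, B=knave, C=knight}
In every consistent assignment, B is a knave.

B is a knave.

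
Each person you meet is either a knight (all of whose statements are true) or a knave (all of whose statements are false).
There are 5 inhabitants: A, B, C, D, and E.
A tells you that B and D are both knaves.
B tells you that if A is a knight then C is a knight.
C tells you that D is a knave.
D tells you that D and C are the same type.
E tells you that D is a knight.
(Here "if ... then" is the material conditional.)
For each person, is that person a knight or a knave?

A (knave): "B and D are both knaves" — False. ✓
B (knight): "if A is a knight then C is a knight" — True. ✓
As a knight, C's statement "D is a knave" should be True; it is.
D is a knave, and the claim "D and C are the same type" is indeed False.
E is a knave; "D is a knight" is False, as required.

A is a knave, B is a knight, C is a knight, D is a knave, and E is a knave.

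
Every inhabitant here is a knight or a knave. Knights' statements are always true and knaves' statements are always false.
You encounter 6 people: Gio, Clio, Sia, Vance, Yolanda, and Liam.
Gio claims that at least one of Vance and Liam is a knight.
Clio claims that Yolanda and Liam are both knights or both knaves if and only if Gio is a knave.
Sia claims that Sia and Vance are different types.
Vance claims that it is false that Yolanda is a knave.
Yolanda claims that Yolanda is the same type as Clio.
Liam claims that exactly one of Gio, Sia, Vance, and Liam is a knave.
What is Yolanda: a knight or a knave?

Yolanda is a knave.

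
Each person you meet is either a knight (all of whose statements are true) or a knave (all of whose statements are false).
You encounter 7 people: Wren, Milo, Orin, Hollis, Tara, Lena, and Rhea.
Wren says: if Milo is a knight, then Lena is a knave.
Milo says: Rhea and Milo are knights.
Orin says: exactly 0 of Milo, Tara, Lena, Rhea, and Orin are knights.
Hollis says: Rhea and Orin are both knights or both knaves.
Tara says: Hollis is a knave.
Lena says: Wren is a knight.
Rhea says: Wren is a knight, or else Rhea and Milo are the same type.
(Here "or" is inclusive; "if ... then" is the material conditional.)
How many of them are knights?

The unique consistent assignment is Wren=knight, Milo=knave, Orin=knave, Hollis=knave, Tara=knight, Lena=knight, Rhea=knight.
That has 4 knights.

4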